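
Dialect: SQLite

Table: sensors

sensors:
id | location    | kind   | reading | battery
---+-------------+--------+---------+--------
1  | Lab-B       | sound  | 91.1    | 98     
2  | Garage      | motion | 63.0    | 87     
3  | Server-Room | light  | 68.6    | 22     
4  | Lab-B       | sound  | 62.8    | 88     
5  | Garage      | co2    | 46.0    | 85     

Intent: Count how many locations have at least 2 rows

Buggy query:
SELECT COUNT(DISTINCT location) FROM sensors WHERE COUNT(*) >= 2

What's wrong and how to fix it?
Bug: WHERE filters individual rows, not groups, so a group-level COUNT is invalid there

Fix: Group first with HAVING COUNT(*) >= 2, then COUNT the resulting groups

Corrected query:
SELECT COUNT(*) FROM (SELECT location FROM sensors GROUP BY location HAVING COUNT(*) >= 2)

Result:
COUNT(*)
--------
2       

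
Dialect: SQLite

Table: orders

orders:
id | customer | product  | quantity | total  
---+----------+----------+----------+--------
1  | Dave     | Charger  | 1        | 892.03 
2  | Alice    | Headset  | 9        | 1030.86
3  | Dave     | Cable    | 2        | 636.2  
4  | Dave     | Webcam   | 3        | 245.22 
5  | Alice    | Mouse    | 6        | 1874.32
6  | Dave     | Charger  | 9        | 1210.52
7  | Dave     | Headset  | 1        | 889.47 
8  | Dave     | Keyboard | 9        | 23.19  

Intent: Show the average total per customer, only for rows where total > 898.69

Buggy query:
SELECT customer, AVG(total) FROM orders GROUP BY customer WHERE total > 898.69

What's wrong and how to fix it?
Bug: Row-level WHERE must come before GROUP BY in the clause order

Fix: Move the WHERE clause before GROUP BY

Corrected query:
SELECT customer, AVG(total) FROM orders WHERE total > 898.69 GROUP BY customer

Result:
customer | AVG(total)
---------+-----------
Alice    | 1452.59   
Dave     | 1210.52   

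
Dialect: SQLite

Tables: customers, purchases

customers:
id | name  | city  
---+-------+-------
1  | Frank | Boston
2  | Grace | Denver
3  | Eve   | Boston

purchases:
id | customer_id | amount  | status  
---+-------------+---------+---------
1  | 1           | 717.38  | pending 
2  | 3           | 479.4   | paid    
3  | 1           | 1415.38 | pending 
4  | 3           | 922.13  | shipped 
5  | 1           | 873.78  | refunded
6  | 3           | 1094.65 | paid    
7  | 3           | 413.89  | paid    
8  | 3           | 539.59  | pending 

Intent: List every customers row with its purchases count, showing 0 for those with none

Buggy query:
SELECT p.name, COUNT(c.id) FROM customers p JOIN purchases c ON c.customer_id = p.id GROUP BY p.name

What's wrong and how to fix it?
Bug: An inner join excludes parents with zero children

Fix: Use LEFT JOIN so parents without children still appear (COUNT(c.id) gives 0)

Corrected query:
SELECT p.name, COUNT(c.id) FROM customers p LEFT JOIN purchases c ON c.customer_id = p.id GROUP BY p.name

Result:
name  | COUNT(c.id)
------+------------
Eve   | 5          
Frank | 3          
Grace | 0          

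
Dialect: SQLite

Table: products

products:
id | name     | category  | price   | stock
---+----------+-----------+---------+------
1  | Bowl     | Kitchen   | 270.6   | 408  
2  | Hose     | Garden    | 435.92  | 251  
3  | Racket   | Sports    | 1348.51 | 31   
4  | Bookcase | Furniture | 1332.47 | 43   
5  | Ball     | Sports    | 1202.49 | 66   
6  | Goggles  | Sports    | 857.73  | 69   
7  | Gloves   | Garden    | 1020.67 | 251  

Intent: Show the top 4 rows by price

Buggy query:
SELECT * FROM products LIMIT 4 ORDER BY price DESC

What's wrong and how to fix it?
Bug: ORDER BY cannot follow LIMIT; LIMIT is the final clause

Fix: Swap the clauses: ORDER BY first, then LIMIT

Corrected query:
SELECT * FROM products ORDER BY price DESC LIMIT 4

Result:
id | name     | category  | price   | stock
---+----------+-----------+---------+------
3  | Racket   | Sports    | 1348.51 | 31   
4  | Bookcase | Furniture | 1332.47 | 43   
5  | Ball     | Sports    | 1202.49 | 66   
7  | Gloves   | Garden    | 1020.67 | 251  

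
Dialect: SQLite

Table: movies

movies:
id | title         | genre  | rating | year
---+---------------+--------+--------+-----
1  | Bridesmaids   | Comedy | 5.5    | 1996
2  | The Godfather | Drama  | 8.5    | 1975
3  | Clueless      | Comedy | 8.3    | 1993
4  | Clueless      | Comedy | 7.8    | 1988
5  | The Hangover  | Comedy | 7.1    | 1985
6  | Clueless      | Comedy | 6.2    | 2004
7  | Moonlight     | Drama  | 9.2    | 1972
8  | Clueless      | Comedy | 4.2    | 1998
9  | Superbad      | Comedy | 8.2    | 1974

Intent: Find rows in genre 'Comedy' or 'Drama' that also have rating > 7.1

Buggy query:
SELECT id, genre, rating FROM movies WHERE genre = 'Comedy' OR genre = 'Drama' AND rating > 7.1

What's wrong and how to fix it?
Bug: AND binds tighter than OR, so this parses as genre = 'Comedy' OR (genre = 'Drama' AND rating > 7.1)

Fix: Add parentheses around the OR so the AND applies to both alternatives

Corrected query:
SELECT id, genre, rating FROM movies WHERE (genre = 'Comedy' OR genre = 'Drama') AND rating > 7.1

Result:
id | genre  | rating
---+--------+-------
2  | Drama  | 8.5   
3  | Comedy | 8.3   
4  | Comedy | 7.8   
7  | Drama  | 9.2   
9  | Comedy | 8.2   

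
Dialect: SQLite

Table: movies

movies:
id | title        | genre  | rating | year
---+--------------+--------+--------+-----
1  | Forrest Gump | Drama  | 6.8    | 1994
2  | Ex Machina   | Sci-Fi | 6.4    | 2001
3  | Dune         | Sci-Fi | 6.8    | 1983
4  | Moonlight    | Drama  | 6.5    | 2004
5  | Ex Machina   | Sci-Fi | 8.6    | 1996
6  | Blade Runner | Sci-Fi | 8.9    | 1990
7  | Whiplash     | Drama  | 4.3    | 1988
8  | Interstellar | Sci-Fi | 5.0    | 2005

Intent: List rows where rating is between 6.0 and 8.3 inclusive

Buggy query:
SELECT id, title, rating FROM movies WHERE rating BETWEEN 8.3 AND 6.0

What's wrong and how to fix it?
Bug: The bounds are reversed; BETWEEN a AND b requires a <= b to match anything

Fix: Swap the bounds so the smaller value comes first

Corrected query:
SELECT id, title, rating FROM movies WHERE rating BETWEEN 6.0 AND 8.3

Result:
id | title        | rating
---+--------------+-------
1  | Forrest Gump | 6.8   
2  | Ex Machina   | 6.4   
3  | Dune         | 6.8   
4  | Moonlight    | 6.5   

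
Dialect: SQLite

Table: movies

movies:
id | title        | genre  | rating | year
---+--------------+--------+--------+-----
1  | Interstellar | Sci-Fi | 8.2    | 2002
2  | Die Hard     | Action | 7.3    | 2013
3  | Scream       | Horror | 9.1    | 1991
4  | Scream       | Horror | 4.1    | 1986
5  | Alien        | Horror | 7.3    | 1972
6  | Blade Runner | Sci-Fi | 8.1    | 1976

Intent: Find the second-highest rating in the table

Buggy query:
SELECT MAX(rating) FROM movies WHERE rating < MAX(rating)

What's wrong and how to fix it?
Bug: The inner MAX is an aggregate inside WHERE, which is not allowed

Fix: Put the inner MAX in a scalar subquery

Corrected query:
SELECT MAX(rating) FROM movies WHERE rating < (SELECT MAX(rating) FROM movies)

Result:
MAX(rating)
-----------
8.2        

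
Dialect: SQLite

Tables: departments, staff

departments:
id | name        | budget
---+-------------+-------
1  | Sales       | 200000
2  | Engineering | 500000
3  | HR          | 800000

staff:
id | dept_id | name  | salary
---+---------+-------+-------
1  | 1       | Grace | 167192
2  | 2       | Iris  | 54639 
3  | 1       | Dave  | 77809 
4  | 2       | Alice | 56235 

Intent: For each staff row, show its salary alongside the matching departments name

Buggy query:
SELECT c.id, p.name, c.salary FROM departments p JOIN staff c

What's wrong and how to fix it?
Bug: JOIN with no ON clause produces a cartesian product; every staff row pairs with every departments row

Fix: Add ON c.dept_id = p.id to the JOIN

Corrected query:
SELECT c.id, p.name, c.salary FROM departments p JOIN staff c ON c.dept_id = p.id

Result:
id | name        | salary
---+-------------+-------
1  | Sales       | 167192
2  | Engineering | 54639 
3  | Sales       | 77809 
4  | Engineering | 56235 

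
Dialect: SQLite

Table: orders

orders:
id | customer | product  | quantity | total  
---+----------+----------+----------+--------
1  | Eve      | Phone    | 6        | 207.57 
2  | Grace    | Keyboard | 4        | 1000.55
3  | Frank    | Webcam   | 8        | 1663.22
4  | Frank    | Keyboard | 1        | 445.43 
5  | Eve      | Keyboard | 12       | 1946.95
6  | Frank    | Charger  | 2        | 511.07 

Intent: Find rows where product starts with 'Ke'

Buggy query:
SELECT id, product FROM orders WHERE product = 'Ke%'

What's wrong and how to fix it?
Bug: Wildcards only work with LIKE; '=' treats '%' as a literal character

Fix: Replace '=' with LIKE so 'Ke%' is treated as a pattern

Corrected query:
SELECT id, product FROM orders WHERE product LIKE 'Ke%'

Result:
id | product 
---+---------
2  | Keyboard
4  | Keyboard
5  | Keyboard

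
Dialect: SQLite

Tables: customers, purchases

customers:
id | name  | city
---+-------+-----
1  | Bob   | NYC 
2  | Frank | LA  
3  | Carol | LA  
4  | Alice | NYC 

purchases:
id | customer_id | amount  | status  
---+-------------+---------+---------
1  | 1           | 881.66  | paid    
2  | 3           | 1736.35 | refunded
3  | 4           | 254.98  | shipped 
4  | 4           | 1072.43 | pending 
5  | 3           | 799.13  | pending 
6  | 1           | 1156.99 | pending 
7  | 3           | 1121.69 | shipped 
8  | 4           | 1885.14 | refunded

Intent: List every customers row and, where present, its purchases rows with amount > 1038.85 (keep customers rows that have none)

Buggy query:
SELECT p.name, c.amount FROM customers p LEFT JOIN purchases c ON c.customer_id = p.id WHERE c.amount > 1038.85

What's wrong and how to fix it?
Bug: Filtering c.amount in WHERE discards the NULL rows produced by LEFT JOIN, turning it into an inner join

Fix: Put 'c.amount > 1038.85' in the JOIN's ON clause instead of WHERE

Corrected query:
SELECT p.name, c.amount FROM customers p LEFT JOIN purchases c ON c.customer_id = p.id AND c.amount > 1038.85

Result:
name  | amount 
------+--------
Bob   | 1156.99
Frank | NULL   
Carol | 1121.69
Carol | 1736.35
Alice | 1072.43
Alice | 1885.14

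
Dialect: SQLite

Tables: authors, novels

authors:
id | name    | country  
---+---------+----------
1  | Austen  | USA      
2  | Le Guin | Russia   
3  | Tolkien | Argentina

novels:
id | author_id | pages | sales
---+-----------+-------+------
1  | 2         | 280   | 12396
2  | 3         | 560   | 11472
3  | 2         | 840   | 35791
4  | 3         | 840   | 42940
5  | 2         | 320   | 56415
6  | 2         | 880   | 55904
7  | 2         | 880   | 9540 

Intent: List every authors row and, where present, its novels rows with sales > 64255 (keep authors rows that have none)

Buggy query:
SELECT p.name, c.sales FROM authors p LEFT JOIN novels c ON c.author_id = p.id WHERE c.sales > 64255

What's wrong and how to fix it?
Bug: A WHERE condition on the right-hand table after LEFT JOIN drops unmatched parents

Fix: Move the right-table condition into the ON clause so unmatched parents are kept

Corrected query:
SELECT p.name, c.sales FROM authors p LEFT JOIN novels c ON c.author_id = p.id AND c.sales > 64255

Result:
name    | sales
--------+------
Austen  | NULL 
Le Guin | NULL 
Tolkien | NULL 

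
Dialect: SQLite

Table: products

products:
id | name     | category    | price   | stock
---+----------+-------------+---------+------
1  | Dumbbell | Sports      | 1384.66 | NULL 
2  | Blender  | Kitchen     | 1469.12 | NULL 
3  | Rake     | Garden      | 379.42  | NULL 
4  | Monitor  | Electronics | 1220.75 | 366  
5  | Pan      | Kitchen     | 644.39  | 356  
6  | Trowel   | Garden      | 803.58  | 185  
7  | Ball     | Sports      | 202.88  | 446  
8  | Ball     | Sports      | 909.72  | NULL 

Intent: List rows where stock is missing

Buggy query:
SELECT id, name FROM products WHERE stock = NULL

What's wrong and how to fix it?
Bug: '= NULL' is always unknown in SQL three-valued logic, so no rows match

Fix: Use IS NULL to test for NULL

Corrected query:
SELECT id, name FROM products WHERE stock IS NULL

Result:
id | name    
---+---------
1  | Dumbbell
2  | Blender 
3  | Rake    
8  | Ball    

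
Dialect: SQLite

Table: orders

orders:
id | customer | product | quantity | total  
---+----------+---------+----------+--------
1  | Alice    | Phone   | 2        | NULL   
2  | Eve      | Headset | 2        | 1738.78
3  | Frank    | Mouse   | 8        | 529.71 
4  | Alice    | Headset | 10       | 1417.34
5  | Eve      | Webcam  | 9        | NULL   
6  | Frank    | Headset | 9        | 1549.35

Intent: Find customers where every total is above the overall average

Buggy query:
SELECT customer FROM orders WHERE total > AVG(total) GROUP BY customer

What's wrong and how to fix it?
Bug: AVG() is an aggregate; it can't sit directly in WHERE

Fix: Compute the overall average in a scalar subquery and compare each group's MIN against it in HAVING

Corrected query:
SELECT customer FROM orders GROUP BY customer HAVING MIN(total) > (SELECT AVG(total) FROM orders)

Result:
customer
--------
Alice   
Eve     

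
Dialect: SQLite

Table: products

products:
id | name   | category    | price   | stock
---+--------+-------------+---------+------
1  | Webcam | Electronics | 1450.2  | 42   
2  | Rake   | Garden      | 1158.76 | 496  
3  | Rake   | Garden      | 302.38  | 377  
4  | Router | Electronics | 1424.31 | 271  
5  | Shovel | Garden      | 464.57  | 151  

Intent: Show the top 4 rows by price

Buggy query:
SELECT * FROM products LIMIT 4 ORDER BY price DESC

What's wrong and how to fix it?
Bug: ORDER BY cannot follow LIMIT; LIMIT is the final clause

Fix: Sort with ORDER BY, then apply LIMIT

Corrected query:
SELECT * FROM products ORDER BY price DESC LIMIT 4

Result:
id | name   | category    | price   | stock
---+--------+-------------+---------+------
1  | Webcam | Electronics | 1450.2  | 42   
4  | Router | Electronics | 1424.31 | 271  
2  | Rake   | Garden      | 1158.76 | 496  
5  | Shovel | Garden      | 464.57  | 151  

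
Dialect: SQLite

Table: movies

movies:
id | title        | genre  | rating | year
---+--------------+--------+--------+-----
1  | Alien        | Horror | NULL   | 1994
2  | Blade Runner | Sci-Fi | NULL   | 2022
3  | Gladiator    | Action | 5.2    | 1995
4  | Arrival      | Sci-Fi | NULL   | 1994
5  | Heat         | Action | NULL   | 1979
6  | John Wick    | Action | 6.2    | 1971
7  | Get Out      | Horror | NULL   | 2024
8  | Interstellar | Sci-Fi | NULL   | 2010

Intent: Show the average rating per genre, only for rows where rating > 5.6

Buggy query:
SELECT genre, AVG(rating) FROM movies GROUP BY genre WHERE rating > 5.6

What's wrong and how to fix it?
Bug: WHERE cannot follow GROUP BY

Fix: Move the WHERE clause before GROUP BY

Corrected query:
SELECT genre, AVG(rating) FROM movies WHERE rating > 5.6 GROUP BY genre

Result:
genre  | AVG(rating)
-------+------------
Action | 6.2        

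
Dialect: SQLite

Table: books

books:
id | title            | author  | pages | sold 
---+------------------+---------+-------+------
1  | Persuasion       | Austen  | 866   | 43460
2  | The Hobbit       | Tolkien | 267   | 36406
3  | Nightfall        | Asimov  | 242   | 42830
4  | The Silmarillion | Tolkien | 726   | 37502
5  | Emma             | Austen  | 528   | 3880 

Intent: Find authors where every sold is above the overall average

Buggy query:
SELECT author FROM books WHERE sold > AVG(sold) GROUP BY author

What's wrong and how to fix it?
Bug: AVG() is an aggregate; it can't sit directly in WHERE

Fix: Compute the overall average in a scalar subquery and compare each group's MIN against it in HAVING

Corrected query:
SELECT author FROM books GROUP BY author HAVING MIN(sold) > (SELECT AVG(sold) FROM books)

Result:
author 
-------
Asimov 
Tolkien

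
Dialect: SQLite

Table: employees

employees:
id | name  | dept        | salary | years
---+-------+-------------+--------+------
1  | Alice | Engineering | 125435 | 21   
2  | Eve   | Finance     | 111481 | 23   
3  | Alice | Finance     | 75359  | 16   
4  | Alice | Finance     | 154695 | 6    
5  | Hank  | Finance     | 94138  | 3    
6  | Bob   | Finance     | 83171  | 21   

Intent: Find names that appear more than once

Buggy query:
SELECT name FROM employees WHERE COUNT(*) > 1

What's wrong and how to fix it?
Bug: WHERE can't reference COUNT(*); aggregates are computed after WHERE

Fix: GROUP BY name, then filter groups with HAVING COUNT(*) > 1

Corrected query:
SELECT name FROM employees GROUP BY name HAVING COUNT(*) > 1

Result:
name 
-----
Alice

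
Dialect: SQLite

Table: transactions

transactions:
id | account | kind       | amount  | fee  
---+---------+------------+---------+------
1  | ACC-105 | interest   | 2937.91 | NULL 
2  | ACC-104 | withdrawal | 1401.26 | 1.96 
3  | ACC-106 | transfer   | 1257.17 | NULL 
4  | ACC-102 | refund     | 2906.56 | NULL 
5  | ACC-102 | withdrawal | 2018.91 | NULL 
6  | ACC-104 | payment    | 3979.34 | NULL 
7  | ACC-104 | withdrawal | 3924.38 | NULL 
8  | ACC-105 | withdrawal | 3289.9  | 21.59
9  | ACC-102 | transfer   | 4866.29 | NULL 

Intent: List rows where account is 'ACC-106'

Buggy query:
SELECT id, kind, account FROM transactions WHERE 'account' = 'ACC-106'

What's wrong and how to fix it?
Bug: Single quotes denote string literals in SQL; the column name is being compared as a constant string

Fix: Reference the column as account without single quotes

Corrected query:
SELECT id, kind, account FROM transactions WHERE account = 'ACC-106'

Result:
id | kind     | account
---+----------+--------
3  | transfer | ACC-106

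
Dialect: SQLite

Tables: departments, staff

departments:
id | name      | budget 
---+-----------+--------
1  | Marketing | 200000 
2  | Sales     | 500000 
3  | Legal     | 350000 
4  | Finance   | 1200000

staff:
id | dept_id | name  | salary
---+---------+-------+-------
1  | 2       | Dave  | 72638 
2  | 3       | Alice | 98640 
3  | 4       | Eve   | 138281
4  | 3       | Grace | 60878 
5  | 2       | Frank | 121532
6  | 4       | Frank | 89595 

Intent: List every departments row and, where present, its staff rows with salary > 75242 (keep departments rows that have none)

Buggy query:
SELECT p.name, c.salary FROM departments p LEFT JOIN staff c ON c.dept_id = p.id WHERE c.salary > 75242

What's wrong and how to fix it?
Bug: A WHERE condition on the right-hand table after LEFT JOIN drops unmatched parents

Fix: Move the right-table condition into the ON clause so unmatched parents are kept

Corrected query:
SELECT p.name, c.salary FROM departments p LEFT JOIN staff c ON c.dept_id = p.id AND c.salary > 75242

Result:
name      | salary
----------+-------
Marketing | NULL  
Sales     | 121532
Legal     | 98640 
Finance   | 89595 
Finance   | 138281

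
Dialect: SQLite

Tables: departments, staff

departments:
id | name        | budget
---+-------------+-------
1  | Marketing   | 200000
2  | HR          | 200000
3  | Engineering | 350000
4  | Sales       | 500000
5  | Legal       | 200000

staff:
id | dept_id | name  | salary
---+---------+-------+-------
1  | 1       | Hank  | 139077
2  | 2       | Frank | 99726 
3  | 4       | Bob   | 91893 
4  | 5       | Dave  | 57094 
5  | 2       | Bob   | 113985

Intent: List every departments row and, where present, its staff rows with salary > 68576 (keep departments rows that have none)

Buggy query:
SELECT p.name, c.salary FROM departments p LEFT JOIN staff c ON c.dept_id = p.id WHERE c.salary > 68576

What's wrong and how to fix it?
Bug: Filtering c.salary in WHERE discards the NULL rows produced by LEFT JOIN, turning it into an inner join

Fix: Move the right-table condition into the ON clause so unmatched parents are kept

Corrected query:
SELECT p.name, c.salary FROM departments p LEFT JOIN staff c ON c.dept_id = p.id AND c.salary > 68576

Result:
name        | salary
------------+-------
Marketing   | 139077
HR          | 99726 
HR          | 113985
Engineering | NULL  
Sales       | 91893 
Legal       | NULL  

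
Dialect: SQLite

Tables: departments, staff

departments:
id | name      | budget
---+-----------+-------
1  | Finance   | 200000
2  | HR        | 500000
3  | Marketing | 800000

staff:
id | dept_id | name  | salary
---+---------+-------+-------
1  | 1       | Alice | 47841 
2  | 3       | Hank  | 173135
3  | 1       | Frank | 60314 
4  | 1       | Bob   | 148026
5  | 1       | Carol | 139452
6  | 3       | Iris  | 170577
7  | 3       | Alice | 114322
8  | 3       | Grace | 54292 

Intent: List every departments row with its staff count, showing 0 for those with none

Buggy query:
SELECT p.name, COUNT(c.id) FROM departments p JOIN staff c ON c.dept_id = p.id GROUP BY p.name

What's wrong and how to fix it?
Bug: INNER JOIN drops departments rows that have no matching staff rows

Fix: Switch to LEFT JOIN to retain unmatched parent rows

Corrected query:
SELECT p.name, COUNT(c.id) FROM departments p LEFT JOIN staff c ON c.dept_id = p.id GROUP BY p.name

Result:
name      | COUNT(c.id)
----------+------------
Finance   | 4          
HR        | 0          
Marketing | 4          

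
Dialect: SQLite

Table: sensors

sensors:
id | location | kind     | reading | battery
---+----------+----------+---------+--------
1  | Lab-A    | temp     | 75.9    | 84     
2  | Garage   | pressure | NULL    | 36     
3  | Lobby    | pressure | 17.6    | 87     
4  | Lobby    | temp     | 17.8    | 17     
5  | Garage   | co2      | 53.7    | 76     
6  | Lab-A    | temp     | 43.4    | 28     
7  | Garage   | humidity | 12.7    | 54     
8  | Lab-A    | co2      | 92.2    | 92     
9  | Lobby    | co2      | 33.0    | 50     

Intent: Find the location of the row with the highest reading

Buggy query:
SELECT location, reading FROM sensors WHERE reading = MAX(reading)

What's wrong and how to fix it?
Bug: MAX(reading) is an aggregate and cannot be used directly in WHERE

Fix: Wrap MAX in a scalar subquery so WHERE compares against a single value

Corrected query:
SELECT location, reading FROM sensors WHERE reading = (SELECT MAX(reading) FROM sensors)

Result:
location | reading
---------+--------
Lab-A    | 92.2   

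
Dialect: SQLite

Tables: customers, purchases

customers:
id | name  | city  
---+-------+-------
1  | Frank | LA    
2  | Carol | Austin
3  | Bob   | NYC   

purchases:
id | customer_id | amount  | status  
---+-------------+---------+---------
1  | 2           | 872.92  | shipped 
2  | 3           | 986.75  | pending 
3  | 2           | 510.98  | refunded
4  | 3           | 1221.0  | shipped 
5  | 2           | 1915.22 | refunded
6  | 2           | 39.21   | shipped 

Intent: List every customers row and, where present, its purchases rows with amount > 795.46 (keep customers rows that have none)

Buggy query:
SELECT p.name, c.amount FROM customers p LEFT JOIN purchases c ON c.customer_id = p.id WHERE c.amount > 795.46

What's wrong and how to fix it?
Bug: A WHERE condition on the right-hand table after LEFT JOIN drops unmatched parents

Fix: Put 'c.amount > 795.46' in the JOIN's ON clause instead of WHERE

Corrected query:
SELECT p.name, c.amount FROM customers p LEFT JOIN purchases c ON c.customer_id = p.id AND c.amount > 795.46

Result:
name  | amount 
------+--------
Frank | NULL   
Carol | 872.92 
Carol | 1915.22
Bob   | 986.75 
Bob   | 1221   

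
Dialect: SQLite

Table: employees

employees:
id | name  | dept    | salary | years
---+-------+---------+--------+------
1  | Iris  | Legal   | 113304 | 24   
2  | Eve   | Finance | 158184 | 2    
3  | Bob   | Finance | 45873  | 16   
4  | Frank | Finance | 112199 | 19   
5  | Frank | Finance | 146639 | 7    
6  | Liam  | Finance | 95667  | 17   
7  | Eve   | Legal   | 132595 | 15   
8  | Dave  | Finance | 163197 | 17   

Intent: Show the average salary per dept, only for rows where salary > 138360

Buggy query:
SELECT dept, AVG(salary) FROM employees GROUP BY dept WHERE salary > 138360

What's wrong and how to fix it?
Bug: Row-level WHERE must come before GROUP BY in the clause order

Fix: Place WHERE between FROM and GROUP BY

Corrected query:
SELECT dept, AVG(salary) FROM employees WHERE salary > 138360 GROUP BY dept

Result:
dept    | AVG(salary)  
--------+--------------
Finance | 156006.666667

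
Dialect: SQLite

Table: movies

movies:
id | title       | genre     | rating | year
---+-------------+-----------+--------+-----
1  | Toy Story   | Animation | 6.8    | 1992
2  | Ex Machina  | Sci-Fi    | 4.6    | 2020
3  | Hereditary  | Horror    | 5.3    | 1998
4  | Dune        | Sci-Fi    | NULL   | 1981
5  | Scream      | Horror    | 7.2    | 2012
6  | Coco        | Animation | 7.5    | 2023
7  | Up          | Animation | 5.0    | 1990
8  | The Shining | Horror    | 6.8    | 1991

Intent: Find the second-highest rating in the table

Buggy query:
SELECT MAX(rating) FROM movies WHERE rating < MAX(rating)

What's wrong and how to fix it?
Bug: The inner MAX is an aggregate inside WHERE, which is not allowed

Fix: Compute the overall MAX in a subquery, then take MAX of rows below it

Corrected query:
SELECT MAX(rating) FROM movies WHERE rating < (SELECT MAX(rating) FROM movies)

Result:
MAX(rating)
-----------
7.2        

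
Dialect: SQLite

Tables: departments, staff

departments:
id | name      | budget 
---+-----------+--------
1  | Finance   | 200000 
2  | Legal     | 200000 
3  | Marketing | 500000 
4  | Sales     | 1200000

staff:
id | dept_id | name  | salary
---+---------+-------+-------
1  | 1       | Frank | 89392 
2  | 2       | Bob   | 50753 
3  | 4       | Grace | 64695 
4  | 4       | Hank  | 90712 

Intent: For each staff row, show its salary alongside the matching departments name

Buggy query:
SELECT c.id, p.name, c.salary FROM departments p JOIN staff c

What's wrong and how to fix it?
Bug: Missing join condition: each staff row is matched to all departments rows instead of just its own

Fix: Specify the join condition linking the foreign key to the parent id

Corrected query:
SELECT c.id, p.name, c.salary FROM departments p JOIN staff c ON c.dept_id = p.id

Result:
id | name    | salary
---+---------+-------
1  | Finance | 89392 
2  | Legal   | 50753 
3  | Sales   | 64695 
4  | Sales   | 90712 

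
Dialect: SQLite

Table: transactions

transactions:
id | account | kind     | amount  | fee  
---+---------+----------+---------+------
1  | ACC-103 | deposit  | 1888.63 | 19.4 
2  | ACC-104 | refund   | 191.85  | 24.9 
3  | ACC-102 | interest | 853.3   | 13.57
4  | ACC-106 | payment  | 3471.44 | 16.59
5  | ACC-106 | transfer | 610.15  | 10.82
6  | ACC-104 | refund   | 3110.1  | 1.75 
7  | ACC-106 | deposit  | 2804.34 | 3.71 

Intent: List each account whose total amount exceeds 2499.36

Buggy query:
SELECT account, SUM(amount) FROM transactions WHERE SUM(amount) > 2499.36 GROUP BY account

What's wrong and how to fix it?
Bug: WHERE runs before GROUP BY, so aggregates aren't available there

Fix: Move the aggregate condition to a HAVING clause

Corrected query:
SELECT account, SUM(amount) FROM transactions GROUP BY account HAVING SUM(amount) > 2499.36

Result:
account | SUM(amount)
--------+------------
ACC-104 | 3301.95    
ACC-106 | 6885.93    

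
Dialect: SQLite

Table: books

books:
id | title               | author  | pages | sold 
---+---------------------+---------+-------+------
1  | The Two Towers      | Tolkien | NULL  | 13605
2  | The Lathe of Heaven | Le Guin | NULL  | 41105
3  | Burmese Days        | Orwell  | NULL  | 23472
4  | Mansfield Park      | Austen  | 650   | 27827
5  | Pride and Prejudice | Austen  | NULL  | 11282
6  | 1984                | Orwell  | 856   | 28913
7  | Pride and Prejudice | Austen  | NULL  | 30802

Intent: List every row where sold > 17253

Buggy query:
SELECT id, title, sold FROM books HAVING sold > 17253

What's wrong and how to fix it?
Bug: HAVING filters the output of aggregation, but this query has no GROUP BY and no aggregate functions, so SQLite rejects it (HAVING clause on a non-aggregate query); the condition here is per row

Fix: Replace HAVING with WHERE since the condition applies to individual rows

Corrected query:
SELECT id, title, sold FROM books WHERE sold > 17253

Result:
id | title               | sold 
---+---------------------+------
2  | The Lathe of Heaven | 41105
3  | Burmese Days        | 23472
4  | Mansfield Park      | 27827
6  | 1984                | 28913
7  | Pride and Prejudice | 30802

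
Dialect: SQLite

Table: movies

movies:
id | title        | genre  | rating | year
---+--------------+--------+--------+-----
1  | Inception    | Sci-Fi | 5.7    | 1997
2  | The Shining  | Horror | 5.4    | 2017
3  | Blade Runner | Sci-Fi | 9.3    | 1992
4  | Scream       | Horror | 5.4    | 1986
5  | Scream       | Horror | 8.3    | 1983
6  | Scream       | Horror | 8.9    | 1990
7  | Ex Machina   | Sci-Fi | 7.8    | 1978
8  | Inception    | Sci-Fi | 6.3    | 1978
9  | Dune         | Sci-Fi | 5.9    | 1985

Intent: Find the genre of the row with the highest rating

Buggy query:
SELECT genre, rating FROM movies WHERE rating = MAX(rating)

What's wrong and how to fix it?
Bug: WHERE is evaluated per row; an aggregate over the whole table isn't defined there

Fix: Wrap MAX in a scalar subquery so WHERE compares against a single value

Corrected query:
SELECT genre, rating FROM movies WHERE rating = (SELECT MAX(rating) FROM movies)

Result:
genre  | rating
-------+-------
Sci-Fi | 9.3   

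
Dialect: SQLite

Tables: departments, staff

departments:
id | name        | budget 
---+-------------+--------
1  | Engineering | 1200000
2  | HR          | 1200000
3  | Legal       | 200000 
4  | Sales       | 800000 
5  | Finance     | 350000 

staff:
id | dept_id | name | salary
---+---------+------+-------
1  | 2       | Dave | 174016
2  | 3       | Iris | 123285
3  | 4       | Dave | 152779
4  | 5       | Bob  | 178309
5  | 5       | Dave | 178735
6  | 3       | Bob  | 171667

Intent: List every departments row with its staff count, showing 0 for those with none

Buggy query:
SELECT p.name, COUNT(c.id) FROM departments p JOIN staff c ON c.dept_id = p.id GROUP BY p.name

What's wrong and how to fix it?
Bug: An inner join excludes parents with zero children

Fix: Use LEFT JOIN so parents without children still appear (COUNT(c.id) gives 0)

Corrected query:
SELECT p.name, COUNT(c.id) FROM departments p LEFT JOIN staff c ON c.dept_id = p.id GROUP BY p.name

Result:
name        | COUNT(c.id)
------------+------------
Engineering | 0          
Finance     | 2          
HR          | 1          
Legal       | 2          
Sales       | 1          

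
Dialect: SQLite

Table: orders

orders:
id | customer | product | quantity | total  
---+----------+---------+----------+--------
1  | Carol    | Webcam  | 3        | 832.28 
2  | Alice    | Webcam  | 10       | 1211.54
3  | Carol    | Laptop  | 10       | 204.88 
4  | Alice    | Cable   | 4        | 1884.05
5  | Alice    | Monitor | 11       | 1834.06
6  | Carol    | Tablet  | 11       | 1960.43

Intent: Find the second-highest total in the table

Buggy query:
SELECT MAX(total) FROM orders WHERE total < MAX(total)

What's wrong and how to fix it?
Bug: The inner MAX is an aggregate inside WHERE, which is not allowed

Fix: Compute the overall MAX in a subquery, then take MAX of rows below it

Corrected query:
SELECT MAX(total) FROM orders WHERE total < (SELECT MAX(total) FROM orders)

Result:
MAX(total)
----------
1884.05   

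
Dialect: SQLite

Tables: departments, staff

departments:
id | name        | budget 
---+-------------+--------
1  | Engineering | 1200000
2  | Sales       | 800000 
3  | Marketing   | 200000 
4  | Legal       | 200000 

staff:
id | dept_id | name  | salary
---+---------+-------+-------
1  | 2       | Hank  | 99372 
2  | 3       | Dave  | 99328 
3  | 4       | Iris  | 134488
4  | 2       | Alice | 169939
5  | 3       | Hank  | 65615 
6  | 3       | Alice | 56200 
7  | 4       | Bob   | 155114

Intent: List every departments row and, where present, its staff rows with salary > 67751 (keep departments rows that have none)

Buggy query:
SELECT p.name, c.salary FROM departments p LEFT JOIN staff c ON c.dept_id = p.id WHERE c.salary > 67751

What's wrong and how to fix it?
Bug: A WHERE condition on the right-hand table after LEFT JOIN drops unmatched parents

Fix: Move the right-table condition into the ON clause so unmatched parents are kept

Corrected query:
SELECT p.name, c.salary FROM departments p LEFT JOIN staff c ON c.dept_id = p.id AND c.salary > 67751

Result:
name        | salary
------------+-------
Engineering | NULL  
Sales       | 99372 
Sales       | 169939
Marketing   | 99328 
Legal       | 134488
Legal       | 155114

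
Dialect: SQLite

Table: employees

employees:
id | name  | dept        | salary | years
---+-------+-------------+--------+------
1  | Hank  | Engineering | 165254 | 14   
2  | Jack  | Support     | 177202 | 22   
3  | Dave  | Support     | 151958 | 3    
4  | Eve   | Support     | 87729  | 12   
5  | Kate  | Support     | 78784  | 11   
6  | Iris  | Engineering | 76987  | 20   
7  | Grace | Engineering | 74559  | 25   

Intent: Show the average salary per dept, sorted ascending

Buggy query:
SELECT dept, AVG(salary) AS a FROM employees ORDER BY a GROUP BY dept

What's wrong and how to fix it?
Bug: GROUP BY must precede ORDER BY

Fix: Reorder: SELECT … FROM … GROUP BY … ORDER BY …

Corrected query:
SELECT dept, AVG(salary) AS a FROM employees GROUP BY dept ORDER BY a

Result:
dept        | a        
------------+----------
Engineering | 105600   
Support     | 123918.25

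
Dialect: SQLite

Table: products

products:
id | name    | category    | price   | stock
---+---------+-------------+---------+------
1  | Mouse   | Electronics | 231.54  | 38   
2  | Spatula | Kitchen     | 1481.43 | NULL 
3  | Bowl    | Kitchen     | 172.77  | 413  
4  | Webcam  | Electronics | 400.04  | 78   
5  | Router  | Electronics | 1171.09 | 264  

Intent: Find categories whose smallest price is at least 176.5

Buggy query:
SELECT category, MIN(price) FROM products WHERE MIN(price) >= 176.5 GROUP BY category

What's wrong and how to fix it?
Bug: Aggregates like MIN are computed per group after WHERE runs

Fix: Use HAVING for the per-group MIN condition

Corrected query:
SELECT category, MIN(price) FROM products GROUP BY category HAVING MIN(price) >= 176.5

Result:
category    | MIN(price)
------------+-----------
Electronics | 231.54    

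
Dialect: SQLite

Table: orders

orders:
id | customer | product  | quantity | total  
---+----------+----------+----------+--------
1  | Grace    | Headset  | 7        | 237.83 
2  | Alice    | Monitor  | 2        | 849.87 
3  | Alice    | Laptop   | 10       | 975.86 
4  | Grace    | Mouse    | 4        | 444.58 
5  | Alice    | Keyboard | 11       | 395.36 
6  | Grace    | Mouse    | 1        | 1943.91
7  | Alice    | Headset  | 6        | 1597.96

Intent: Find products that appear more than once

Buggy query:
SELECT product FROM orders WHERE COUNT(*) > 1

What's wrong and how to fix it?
Bug: COUNT(*) is an aggregate and cannot be used in WHERE

Fix: Group first, then use HAVING for the count condition

Corrected query:
SELECT product FROM orders GROUP BY product HAVING COUNT(*) > 1

Result:
product
-------
Headset
Mouse  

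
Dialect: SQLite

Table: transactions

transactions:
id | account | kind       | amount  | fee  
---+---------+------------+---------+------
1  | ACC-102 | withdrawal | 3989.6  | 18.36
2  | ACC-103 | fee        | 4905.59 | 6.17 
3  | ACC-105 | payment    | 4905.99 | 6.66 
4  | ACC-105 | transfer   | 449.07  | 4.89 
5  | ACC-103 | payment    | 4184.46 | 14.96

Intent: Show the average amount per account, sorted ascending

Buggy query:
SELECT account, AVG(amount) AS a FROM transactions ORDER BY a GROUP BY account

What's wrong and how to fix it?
Bug: GROUP BY must precede ORDER BY

Fix: Reorder: SELECT … FROM … GROUP BY … ORDER BY …

Corrected query:
SELECT account, AVG(amount) AS a FROM transactions GROUP BY account ORDER BY a

Result:
account | a       
--------+---------
ACC-105 | 2677.53 
ACC-102 | 3989.6  
ACC-103 | 4545.025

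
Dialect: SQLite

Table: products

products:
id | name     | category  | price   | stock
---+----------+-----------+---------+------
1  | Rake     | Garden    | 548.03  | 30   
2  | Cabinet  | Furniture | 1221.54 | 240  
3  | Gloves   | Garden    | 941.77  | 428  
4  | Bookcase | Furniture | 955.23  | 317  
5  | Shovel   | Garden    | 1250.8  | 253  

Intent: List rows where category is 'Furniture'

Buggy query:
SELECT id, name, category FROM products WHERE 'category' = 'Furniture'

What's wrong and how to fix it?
Bug: Single quotes denote string literals in SQL; the column name is being compared as a constant string

Fix: Reference the column as category without single quotes

Corrected query:
SELECT id, name, category FROM products WHERE category = 'Furniture'

Result:
id | name     | category 
---+----------+----------
2  | Cabinet  | Furniture
4  | Bookcase | Furniture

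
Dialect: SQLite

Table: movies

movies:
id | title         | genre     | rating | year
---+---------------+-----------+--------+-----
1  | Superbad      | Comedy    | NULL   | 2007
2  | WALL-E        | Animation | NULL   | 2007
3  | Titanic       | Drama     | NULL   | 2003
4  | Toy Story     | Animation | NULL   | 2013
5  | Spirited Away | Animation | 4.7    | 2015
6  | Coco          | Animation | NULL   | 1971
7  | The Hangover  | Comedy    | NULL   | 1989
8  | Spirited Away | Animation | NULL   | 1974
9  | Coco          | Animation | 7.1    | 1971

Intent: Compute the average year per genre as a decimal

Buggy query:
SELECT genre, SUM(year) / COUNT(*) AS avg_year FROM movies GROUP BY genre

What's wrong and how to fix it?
Bug: Both operands are integers, so '/' performs integer division and truncates

Fix: Multiply by 1.0 (or CAST to REAL) to force floating-point division

Corrected query:
SELECT genre, SUM(year) * 1.0 / COUNT(*) AS avg_year FROM movies GROUP BY genre

Result:
genre     | avg_year   
----------+------------
Animation | 1991.833333
Comedy    | 1998       
Drama     | 2003       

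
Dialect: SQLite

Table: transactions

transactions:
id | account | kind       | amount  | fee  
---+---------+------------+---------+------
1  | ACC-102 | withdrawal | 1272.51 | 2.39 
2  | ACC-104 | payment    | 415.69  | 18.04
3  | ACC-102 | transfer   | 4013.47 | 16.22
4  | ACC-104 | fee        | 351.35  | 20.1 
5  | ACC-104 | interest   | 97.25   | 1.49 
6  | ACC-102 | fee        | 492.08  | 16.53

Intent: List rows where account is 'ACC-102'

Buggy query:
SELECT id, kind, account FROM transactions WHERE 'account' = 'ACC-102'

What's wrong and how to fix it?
Bug: Single quotes denote string literals in SQL; the column name is being compared as a constant string

Fix: Remove the quotes around the column name (or use double quotes for an identifier)

Corrected query:
SELECT id, kind, account FROM transactions WHERE account = 'ACC-102'

Result:
id | kind       | account
---+------------+--------
1  | withdrawal | ACC-102
3  | transfer   | ACC-102
6  | fee        | ACC-102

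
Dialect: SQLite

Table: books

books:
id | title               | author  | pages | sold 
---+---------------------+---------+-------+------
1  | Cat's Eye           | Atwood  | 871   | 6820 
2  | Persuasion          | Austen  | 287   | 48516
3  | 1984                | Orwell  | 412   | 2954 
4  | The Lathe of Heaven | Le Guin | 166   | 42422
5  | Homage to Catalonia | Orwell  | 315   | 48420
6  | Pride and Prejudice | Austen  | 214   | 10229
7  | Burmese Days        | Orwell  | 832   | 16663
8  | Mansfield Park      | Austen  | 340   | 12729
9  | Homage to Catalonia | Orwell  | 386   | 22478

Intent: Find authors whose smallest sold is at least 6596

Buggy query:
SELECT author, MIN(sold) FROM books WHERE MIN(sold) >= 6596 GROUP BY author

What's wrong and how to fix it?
Bug: Aggregates like MIN are computed per group after WHERE runs

Fix: Replace WHERE with HAVING after the GROUP BY

Corrected query:
SELECT author, MIN(sold) FROM books GROUP BY author HAVING MIN(sold) >= 6596

Result:
author  | MIN(sold)
--------+----------
Atwood  | 6820     
Austen  | 10229    
Le Guin | 42422    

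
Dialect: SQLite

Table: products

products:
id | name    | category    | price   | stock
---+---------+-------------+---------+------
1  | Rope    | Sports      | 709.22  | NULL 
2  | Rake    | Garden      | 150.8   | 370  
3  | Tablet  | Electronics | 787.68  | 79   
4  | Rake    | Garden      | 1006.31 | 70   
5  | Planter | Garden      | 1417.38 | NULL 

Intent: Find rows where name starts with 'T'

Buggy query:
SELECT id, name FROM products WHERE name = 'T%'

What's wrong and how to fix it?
Bug: '=' compares the literal string including the % character; pattern matching needs LIKE

Fix: Use LIKE for wildcard pattern matching

Corrected query:
SELECT id, name FROM products WHERE name LIKE 'T%'

Result:
id | name  
---+-------
3  | Tablet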